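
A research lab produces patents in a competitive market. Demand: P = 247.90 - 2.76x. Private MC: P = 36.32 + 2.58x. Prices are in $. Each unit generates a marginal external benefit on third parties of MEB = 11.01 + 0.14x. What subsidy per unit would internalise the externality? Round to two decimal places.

Social marginal cost = private MC − MEB = 25.31 + 2.44x.
Set SMC = demand: 25.31 + 2.44x = 247.90 - 2.76x → x* = 42.8058.
The Pigouvian subsidy equals MEB at x*: 11.01 + 0.14×42.8058 = 17.0028.

subsidy = $17.00 per unit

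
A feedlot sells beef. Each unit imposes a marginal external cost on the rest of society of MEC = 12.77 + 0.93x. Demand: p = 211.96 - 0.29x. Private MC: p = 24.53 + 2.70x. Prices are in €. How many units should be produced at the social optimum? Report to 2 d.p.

Social marginal cost = private MC + MEC = 37.30 + 3.63x.
Set SMC = demand: 37.30 + 3.63x = 211.96 - 0.29x → x* = 44.5561.

x* = 44.56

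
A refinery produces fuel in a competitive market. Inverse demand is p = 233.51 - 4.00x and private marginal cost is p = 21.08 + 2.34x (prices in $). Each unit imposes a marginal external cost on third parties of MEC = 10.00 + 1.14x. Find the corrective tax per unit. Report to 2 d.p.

Social marginal cost = private MC + MEC = 31.08 + 3.48x.
Set SMC = demand: 31.08 + 3.48x = 233.51 - 4.00x → x* = 27.0628.
The Pigouvian tax equals MEC at x*: 10.00 + 1.14×27.0628 = 40.8516.

tax = $40.85 per unit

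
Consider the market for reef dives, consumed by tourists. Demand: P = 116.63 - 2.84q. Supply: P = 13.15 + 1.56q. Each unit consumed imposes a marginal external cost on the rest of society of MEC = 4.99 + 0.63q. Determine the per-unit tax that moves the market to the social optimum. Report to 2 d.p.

Social marginal benefit = demand − MEC = 111.64 - 3.47q.
Set SMB = MC: 111.64 - 3.47q = 13.15 + 1.56q → q* = 19.5805.
The Pigouvian tax equals MEC at q*: 4.99 + 0.63×19.5805 = 17.3257.

tax = 17.33 per unit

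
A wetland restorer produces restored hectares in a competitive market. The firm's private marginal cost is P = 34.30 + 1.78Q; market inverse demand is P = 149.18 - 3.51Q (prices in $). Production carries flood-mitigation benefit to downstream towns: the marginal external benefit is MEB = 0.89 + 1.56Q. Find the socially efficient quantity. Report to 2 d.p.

Q* = 31.04

Social marginal cost = private MC − MEB = 33.41 + 0.22Q.
Set SMC = demand: 33.41 + 0.22Q = 149.18 - 3.51Q → Q* = 31.0375.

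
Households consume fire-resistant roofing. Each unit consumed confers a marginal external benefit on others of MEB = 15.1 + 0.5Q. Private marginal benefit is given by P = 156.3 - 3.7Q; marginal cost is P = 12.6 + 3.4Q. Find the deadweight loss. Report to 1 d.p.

DWL = 48.2

Market equilibrium (private): 12.6 + 3.4Q = 156.3 - 3.7Q → Q_m = 20.2394.
Social marginal benefit = demand + MEB = 171.4 - 3.2Q.
Set SMB = MC: 171.4 - 3.2Q = 12.6 + 3.4Q → Q* = 24.0606.
The welfare-loss triangle has base |Q_m − Q*| and height MEB(Q_m) (the vertical gap between SMB and MC is zero at Q* and MEB at Q_m).
DWL = ½ × 3.8212 × 25.2197 = 48.1848.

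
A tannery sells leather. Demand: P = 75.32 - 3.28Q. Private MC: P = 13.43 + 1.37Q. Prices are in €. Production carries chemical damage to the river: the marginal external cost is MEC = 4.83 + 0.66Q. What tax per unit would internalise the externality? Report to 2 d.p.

tax = €11.92 per unit

Social marginal cost = private MC + MEC = 18.26 + 2.03Q.
Set SMC = demand: 18.26 + 2.03Q = 75.32 - 3.28Q → Q* = 10.7458.
The Pigouvian tax equals MEC at Q*: 4.83 + 0.66×10.7458 = 11.9222.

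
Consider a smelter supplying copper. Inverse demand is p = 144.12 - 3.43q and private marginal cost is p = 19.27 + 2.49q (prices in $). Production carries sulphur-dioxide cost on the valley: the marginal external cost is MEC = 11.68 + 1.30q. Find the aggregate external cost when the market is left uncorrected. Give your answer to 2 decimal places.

$535.42

Market equilibrium (private): 19.27 + 2.49q = 144.12 - 3.43q → q_m = 21.0895.
Total external cost = ∫₀^{q_m} (11.68 + 1.30q) dq = 11.68×21.0895 + ½×1.30×21.0895² = 535.4239.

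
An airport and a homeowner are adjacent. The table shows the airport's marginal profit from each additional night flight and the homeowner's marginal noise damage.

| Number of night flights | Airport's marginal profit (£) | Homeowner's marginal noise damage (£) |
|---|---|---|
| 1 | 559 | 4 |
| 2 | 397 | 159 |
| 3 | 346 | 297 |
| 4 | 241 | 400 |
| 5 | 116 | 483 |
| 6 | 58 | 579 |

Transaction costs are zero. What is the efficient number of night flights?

3

Bargaining reaches the level where marginal profit last exceeds marginal noise damage.
That holds through level 3 (346 ≥ 297) but not at 4 (241 < 400).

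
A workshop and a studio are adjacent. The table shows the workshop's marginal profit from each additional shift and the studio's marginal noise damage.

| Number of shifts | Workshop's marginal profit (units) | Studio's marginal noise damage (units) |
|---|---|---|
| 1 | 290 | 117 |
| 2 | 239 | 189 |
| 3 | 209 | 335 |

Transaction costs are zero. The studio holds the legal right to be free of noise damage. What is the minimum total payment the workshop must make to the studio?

306

Efficient level: marginal profit ≥ marginal noise damage through level 2, so k* = 2.
With the studio holding the right, the workshop must at least compensate total damage at k*: 117 + 189 = 306.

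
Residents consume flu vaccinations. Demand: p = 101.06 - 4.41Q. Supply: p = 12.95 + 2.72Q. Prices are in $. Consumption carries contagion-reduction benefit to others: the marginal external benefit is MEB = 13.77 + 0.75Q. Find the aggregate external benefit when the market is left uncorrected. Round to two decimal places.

Market equilibrium (private): 12.95 + 2.72Q = 101.06 - 4.41Q → Q_m = 12.3576.
Total external benefit = ∫₀^{Q_m} (13.77 + 0.75Q) dQ = 13.77×12.3576 + ½×0.75×12.3576² = 227.4305.

$227.43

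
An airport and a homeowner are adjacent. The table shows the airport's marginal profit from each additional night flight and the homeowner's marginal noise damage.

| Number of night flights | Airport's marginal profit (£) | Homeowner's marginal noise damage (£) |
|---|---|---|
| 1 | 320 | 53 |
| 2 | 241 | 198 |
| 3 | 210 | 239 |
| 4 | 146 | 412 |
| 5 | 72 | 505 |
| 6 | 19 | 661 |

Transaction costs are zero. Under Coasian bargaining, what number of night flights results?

Bargaining reaches the level where marginal profit last exceeds marginal noise damage.
That holds through level 2 (241 ≥ 198) but not at 3 (210 < 239).

2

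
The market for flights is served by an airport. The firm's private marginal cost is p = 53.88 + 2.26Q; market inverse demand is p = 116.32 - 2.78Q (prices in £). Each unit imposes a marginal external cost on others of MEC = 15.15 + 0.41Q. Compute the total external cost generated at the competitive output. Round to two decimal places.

£219.16

Market equilibrium (private): 53.88 + 2.26Q = 116.32 - 2.78Q → Q_m = 12.3889.
Total external cost = ∫₀^{Q_m} (15.15 + 0.41Q) dQ = 15.15×12.3889 + ½×0.41×12.3889² = 219.1562.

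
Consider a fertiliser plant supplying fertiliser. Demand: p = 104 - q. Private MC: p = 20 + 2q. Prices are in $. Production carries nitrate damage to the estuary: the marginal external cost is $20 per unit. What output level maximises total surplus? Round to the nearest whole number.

q* = 21

Social marginal cost = private MC + MEC = 40 + 2q.
Set SMC = demand: 40 + 2q = 104 - q → q* = 21.3333.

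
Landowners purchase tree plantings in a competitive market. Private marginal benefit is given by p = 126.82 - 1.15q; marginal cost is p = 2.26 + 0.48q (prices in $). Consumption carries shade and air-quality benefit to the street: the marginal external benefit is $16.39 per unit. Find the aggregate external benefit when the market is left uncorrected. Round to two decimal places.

Market equilibrium (private): 2.26 + 0.48q = 126.82 - 1.15q → q_m = 76.4172.
Total external benefit = MEB × q_m = 16.39 × 76.4172 = 1252.4779.

$1252.48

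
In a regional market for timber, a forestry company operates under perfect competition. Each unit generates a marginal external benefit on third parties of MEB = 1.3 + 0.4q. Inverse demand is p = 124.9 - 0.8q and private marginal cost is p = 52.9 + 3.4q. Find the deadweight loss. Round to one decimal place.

DWL = 8.8

Market equilibrium (private): 52.9 + 3.4q = 124.9 - 0.8q → q_m = 17.1429.
Social marginal cost = private MC − MEB = 51.6 + 3.0q.
Set SMC = demand: 51.6 + 3.0q = 124.9 - 0.8q → q* = 19.2895.
The welfare-loss triangle has base |q_m − q*| and height MEB(q_m) (the vertical gap between SMC and demand is zero at q* and MEB at q_m).
DWL = ½ × 2.1466 × 8.1571 = 8.7550.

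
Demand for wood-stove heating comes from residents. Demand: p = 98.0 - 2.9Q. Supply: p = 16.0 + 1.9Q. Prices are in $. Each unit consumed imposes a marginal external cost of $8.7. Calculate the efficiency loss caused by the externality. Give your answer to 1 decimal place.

Market equilibrium (private): 16.0 + 1.9Q = 98.0 - 2.9Q → Q_m = 17.0833.
Social marginal benefit = demand − MEC = 89.3 - 2.9Q.
Set SMB = MC: 89.3 - 2.9Q = 16.0 + 1.9Q → Q* = 15.2708.
Between Q* and Q_m the wedge MC − SMB runs linearly from 0 to MEC(Q_m), so the loss is a triangle.
DWL = ½ × 1.8125 × 8.7000 = 7.8844.

DWL = $7.9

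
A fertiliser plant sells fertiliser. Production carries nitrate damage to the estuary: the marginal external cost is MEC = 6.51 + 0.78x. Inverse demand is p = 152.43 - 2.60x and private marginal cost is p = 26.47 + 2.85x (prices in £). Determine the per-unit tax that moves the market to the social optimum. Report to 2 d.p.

Social marginal cost = private MC + MEC = 32.98 + 3.63x.
Set SMC = demand: 32.98 + 3.63x = 152.43 - 2.60x → x* = 19.1734.
The Pigouvian tax equals MEC at x*: 6.51 + 0.78×19.1734 = 21.4653.

tax = £21.47 per unit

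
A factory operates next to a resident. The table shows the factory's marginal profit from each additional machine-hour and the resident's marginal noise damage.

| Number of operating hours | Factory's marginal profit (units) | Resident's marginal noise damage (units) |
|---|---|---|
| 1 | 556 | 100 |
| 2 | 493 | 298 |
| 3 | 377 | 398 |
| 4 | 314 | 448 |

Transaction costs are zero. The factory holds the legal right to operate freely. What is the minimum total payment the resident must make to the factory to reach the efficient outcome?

691

Left alone the factory would choose level 4 (marginal profit stays positive).
Efficient level: k* = 2 (marginal profit ≥ marginal noise damage through 2).
The resident must at least cover the factory's forgone profit from cutting 4→2: 377 + 314 = 691.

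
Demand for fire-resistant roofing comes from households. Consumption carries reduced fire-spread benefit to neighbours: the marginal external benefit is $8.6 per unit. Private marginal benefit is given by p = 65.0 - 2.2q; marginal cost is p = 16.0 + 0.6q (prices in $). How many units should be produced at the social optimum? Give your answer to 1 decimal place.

Social marginal benefit = demand + MEB = 73.6 - 2.2q.
Set SMB = MC: 73.6 - 2.2q = 16.0 + 0.6q → q* = 20.5714.

q* = 20.6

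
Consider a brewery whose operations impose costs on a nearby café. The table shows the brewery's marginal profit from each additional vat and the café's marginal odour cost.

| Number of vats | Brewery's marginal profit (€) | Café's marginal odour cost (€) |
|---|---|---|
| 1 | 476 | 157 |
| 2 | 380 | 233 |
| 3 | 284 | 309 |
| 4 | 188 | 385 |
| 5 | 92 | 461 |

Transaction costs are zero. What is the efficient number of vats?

2

Bargaining reaches the level where marginal profit last exceeds marginal odour cost.
That holds through level 2 (380 ≥ 233) but not at 3 (284 < 309).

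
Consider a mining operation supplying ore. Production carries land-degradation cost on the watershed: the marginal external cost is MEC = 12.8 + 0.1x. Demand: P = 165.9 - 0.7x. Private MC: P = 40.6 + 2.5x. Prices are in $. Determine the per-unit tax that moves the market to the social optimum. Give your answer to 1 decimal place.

Social marginal cost = private MC + MEC = 53.4 + 2.6x.
Set SMC = demand: 53.4 + 2.6x = 165.9 - 0.7x → x* = 34.0909.
The Pigouvian tax equals MEC at x*: 12.8 + 0.1×34.0909 = 16.2091.

tax = $16.2 per unit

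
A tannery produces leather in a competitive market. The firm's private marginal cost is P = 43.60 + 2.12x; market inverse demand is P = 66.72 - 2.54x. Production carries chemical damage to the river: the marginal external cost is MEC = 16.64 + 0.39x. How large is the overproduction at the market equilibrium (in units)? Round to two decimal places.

3.68 units

Market equilibrium (private): 43.60 + 2.12x = 66.72 - 2.54x → x_m = 4.9614.
Social marginal cost = private MC + MEC = 60.24 + 2.51x.
Set SMC = demand: 60.24 + 2.51x = 66.72 - 2.54x → x* = 1.2832.
Gap = |4.9614 − 1.2832| = 3.6782.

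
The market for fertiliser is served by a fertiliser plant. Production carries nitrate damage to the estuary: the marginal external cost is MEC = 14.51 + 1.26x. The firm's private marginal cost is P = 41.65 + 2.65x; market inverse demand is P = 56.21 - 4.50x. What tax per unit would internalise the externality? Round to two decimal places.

tax = 14.52 per unit

Social marginal cost = private MC + MEC = 56.16 + 3.91x.
Set SMC = demand: 56.16 + 3.91x = 56.21 - 4.50x → x* = 0.0059.
The Pigouvian tax equals MEC at x*: 14.51 + 1.26×0.0059 = 14.5174.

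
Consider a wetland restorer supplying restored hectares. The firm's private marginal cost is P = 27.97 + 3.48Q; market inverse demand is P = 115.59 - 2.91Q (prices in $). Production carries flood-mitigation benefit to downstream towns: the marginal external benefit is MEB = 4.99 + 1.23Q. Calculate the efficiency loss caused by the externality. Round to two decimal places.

Market equilibrium (private): 27.97 + 3.48Q = 115.59 - 2.91Q → Q_m = 13.7121.
Social marginal cost = private MC − MEB = 22.98 + 2.25Q.
Set SMC = demand: 22.98 + 2.25Q = 115.59 - 2.91Q → Q* = 17.9477.
The loss is the area between SMC and demand from Q* to Q_m; with linear curves that's a triangle of height MEB(Q_m).
DWL = ½ × 4.2356 × 21.8558 = 46.2862.

DWL = $46.29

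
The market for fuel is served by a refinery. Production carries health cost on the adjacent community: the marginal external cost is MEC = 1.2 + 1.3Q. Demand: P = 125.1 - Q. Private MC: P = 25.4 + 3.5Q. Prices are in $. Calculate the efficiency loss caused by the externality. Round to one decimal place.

DWL = $77.6

Market equilibrium (private): 25.4 + 3.5Q = 125.1 - Q → Q_m = 22.1556.
Social marginal cost = private MC + MEC = 26.6 + 4.8Q.
Set SMC = demand: 26.6 + 4.8Q = 125.1 - Q → Q* = 16.9828.
Between Q* and Q_m the wedge SMC − demand runs linearly from 0 to MEC(Q_m), so the loss is a triangle.
DWL = ½ × 5.1728 × 30.0022 = 77.5977.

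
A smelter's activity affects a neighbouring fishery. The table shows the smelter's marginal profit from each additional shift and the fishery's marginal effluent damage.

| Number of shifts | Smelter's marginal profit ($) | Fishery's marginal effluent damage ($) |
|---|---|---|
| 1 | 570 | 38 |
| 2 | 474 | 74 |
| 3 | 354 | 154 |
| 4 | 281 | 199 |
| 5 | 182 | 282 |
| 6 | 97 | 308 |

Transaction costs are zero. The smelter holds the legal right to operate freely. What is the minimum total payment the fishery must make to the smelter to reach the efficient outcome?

Left alone the smelter would choose level 6 (marginal profit stays positive).
Efficient level: k* = 4 (marginal profit ≥ marginal effluent damage through 4).
The fishery must at least cover the smelter's forgone profit from cutting 6→4: 182 + 97 = 279.

$279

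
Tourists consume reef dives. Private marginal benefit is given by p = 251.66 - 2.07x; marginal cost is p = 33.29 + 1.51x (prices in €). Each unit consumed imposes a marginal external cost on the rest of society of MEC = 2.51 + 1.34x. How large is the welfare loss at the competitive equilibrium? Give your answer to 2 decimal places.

Market equilibrium (private): 33.29 + 1.51x = 251.66 - 2.07x → x_m = 60.9972.
Social marginal benefit = demand − MEC = 249.15 - 3.41x.
Set SMB = MC: 249.15 - 3.41x = 33.29 + 1.51x → x* = 43.8740.
The loss is the area between SMB and MC from x* to x_m; with linear curves that's a triangle of height MEC(x_m).
DWL = ½ × 17.1232 × 84.2463 = 721.2831.

DWL = €721.28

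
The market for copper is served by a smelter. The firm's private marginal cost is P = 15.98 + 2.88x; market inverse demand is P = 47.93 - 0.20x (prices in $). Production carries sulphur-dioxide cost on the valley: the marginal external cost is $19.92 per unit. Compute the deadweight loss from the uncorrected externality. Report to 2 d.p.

Market equilibrium (private): 15.98 + 2.88x = 47.93 - 0.20x → x_m = 10.3734.
Social marginal cost = private MC + MEC = 35.90 + 2.88x.
Set SMC = demand: 35.90 + 2.88x = 47.93 - 0.20x → x* = 3.9058.
The loss is the area between SMC and demand from x* to x_m; with linear curves that's a triangle of height MEC(x_m).
DWL = ½ × 6.4676 × 19.9200 = 64.4173.

DWL = $64.42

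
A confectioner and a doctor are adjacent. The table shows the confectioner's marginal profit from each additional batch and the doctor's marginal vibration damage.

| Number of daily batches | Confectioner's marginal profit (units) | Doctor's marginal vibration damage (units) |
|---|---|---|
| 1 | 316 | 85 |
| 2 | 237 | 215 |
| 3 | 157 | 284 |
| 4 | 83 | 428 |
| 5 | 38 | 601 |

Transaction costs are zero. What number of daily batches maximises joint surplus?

Bargaining reaches the level where marginal profit last exceeds marginal vibration damage.
That holds through level 2 (237 ≥ 215) but not at 3 (157 < 284).

2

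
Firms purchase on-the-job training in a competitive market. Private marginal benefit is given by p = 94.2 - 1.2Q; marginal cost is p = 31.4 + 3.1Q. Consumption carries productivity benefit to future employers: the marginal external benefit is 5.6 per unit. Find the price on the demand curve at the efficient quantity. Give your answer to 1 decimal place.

P = 75.1

Social marginal benefit = demand + MEB = 99.8 - 1.2Q.
Set SMB = MC: 99.8 - 1.2Q = 31.4 + 3.1Q → Q* = 15.9070.
Consumer price on the demand curve at Q*: 94.2 − 1.2×15.9070 = 75.1116.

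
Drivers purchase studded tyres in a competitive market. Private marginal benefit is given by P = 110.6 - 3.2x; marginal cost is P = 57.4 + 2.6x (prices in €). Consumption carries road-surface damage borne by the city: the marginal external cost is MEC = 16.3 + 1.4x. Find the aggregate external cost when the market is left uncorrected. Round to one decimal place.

€208.4

Market equilibrium (private): 57.4 + 2.6x = 110.6 - 3.2x → x_m = 9.1724.
Total external cost = ∫₀^{x_m} (16.3 + 1.4x) dx = 16.3×9.1724 + ½×1.4×9.1724² = 208.4032.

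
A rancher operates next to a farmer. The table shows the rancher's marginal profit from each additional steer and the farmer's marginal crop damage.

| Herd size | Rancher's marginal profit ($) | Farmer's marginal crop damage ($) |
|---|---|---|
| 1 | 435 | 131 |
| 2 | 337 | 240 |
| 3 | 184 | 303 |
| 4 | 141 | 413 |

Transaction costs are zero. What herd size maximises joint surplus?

2

Bargaining reaches the level where marginal profit last exceeds marginal crop damage.
That holds through level 2 (337 ≥ 240) but not at 3 (184 < 303).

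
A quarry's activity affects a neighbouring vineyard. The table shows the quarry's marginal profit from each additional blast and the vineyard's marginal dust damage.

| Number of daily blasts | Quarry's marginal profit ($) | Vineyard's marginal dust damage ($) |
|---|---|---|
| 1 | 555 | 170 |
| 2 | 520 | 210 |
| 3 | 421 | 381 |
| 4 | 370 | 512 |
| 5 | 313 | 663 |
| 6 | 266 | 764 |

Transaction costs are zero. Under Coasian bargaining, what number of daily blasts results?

3

Bargaining reaches the level where marginal profit last exceeds marginal dust damage.
That holds through level 3 (421 ≥ 381) but not at 4 (370 < 512).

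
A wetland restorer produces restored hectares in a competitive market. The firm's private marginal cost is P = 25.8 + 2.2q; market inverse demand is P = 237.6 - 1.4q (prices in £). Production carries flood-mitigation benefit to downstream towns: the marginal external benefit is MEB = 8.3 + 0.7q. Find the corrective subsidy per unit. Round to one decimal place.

Social marginal cost = private MC − MEB = 17.5 + 1.5q.
Set SMC = demand: 17.5 + 1.5q = 237.6 - 1.4q → q* = 75.8966.
The Pigouvian subsidy equals MEB at q*: 8.3 + 0.7×75.8966 = 61.4276.

subsidy = £61.4 per unit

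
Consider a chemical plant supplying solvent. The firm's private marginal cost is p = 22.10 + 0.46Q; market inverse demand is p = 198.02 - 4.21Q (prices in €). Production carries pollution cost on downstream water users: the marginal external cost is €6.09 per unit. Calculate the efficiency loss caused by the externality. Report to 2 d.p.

DWL = €3.97

Market equilibrium (private): 22.10 + 0.46Q = 198.02 - 4.21Q → Q_m = 37.6702.
Social marginal cost = private MC + MEC = 28.19 + 0.46Q.
Set SMC = demand: 28.19 + 0.46Q = 198.02 - 4.21Q → Q* = 36.3662.
Height of the DWL triangle at Q_m is SMC(Q_m) − demand(Q_m) = MEC(Q_m) = 6.0900.
DWL = ½ × 1.3040 × 6.0900 = 3.9707.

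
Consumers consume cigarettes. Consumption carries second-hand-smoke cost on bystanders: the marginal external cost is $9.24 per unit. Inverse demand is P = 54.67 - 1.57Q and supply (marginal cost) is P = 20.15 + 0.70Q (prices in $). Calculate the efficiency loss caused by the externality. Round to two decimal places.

DWL = $18.81

Market equilibrium (private): 20.15 + 0.70Q = 54.67 - 1.57Q → Q_m = 15.2070.
Social marginal benefit = demand − MEC = 45.43 - 1.57Q.
Set SMB = MC: 45.43 - 1.57Q = 20.15 + 0.70Q → Q* = 11.1366.
The loss is the area between SMB and MC from Q* to Q_m; with linear curves that's a triangle of height MEC(Q_m).
DWL = ½ × 4.0704 × 9.2400 = 18.8052.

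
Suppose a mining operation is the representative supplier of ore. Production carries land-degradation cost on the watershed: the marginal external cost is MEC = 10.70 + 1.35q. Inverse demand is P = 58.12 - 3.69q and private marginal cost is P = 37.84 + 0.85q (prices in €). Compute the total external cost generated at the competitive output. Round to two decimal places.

Market equilibrium (private): 37.84 + 0.85q = 58.12 - 3.69q → q_m = 4.4670.
Total external cost = ∫₀^{q_m} (10.70 + 1.35q) dq = 10.70×4.4670 + ½×1.35×4.4670² = 61.2659.

€61.27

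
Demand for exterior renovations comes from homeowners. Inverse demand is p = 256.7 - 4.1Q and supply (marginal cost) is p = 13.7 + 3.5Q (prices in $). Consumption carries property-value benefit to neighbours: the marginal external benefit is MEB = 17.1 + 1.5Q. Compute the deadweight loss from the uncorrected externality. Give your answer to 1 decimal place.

DWL = $347.0

Market equilibrium (private): 13.7 + 3.5Q = 256.7 - 4.1Q → Q_m = 31.9737.
Social marginal benefit = demand + MEB = 273.8 - 2.6Q.
Set SMB = MC: 273.8 - 2.6Q = 13.7 + 3.5Q → Q* = 42.6393.
Height of the DWL triangle at Q_m is SMB(Q_m) − MC(Q_m) = MEB(Q_m) = 65.0605.
DWL = ½ × 10.6656 × 65.0605 = 346.9546.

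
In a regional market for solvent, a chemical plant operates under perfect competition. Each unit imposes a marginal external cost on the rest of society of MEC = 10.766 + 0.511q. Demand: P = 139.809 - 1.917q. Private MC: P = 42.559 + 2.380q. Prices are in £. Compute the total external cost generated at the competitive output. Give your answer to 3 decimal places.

£374.527

Market equilibrium (private): 42.559 + 2.380q = 139.809 - 1.917q → q_m = 22.6321.
Total external cost = ∫₀^{q_m} (10.766 + 0.511q) dq = 10.766×22.6321 + ½×0.511×22.6321² = 374.5273.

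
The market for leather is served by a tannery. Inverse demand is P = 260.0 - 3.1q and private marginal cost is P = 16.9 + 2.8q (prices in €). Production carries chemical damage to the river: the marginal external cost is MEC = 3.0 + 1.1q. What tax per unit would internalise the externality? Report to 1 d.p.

Social marginal cost = private MC + MEC = 19.9 + 3.9q.
Set SMC = demand: 19.9 + 3.9q = 260.0 - 3.1q → q* = 34.3000.
The Pigouvian tax equals MEC at q*: 3.0 + 1.1×34.3000 = 40.7300.

tax = €40.7 per unit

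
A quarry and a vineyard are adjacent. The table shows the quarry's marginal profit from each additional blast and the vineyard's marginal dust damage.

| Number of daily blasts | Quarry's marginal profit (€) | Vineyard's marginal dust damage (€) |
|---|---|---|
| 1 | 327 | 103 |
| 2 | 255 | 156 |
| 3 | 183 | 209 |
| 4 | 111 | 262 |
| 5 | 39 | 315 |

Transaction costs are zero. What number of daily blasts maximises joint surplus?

Bargaining reaches the level where marginal profit last exceeds marginal dust damage.
That holds through level 2 (255 ≥ 156) but not at 3 (183 < 209).

2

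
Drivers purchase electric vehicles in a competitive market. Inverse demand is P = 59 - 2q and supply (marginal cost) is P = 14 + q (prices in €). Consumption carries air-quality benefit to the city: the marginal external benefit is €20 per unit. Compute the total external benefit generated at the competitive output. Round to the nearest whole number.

Market equilibrium (private): 14 + q = 59 - 2q → q_m = 15.0000.
Total external benefit = MEB × q_m = 20 × 15.0000 = 300.0000.

€300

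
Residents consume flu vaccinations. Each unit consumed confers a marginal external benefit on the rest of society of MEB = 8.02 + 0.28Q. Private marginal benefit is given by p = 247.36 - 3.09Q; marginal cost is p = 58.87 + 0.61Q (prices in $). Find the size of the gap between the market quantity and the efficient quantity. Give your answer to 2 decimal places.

Market equilibrium (private): 58.87 + 0.61Q = 247.36 - 3.09Q → Q_m = 50.9432.
Social marginal benefit = demand + MEB = 255.38 - 2.81Q.
Set SMB = MC: 255.38 - 2.81Q = 58.87 + 0.61Q → Q* = 57.4591.
Gap = |50.9432 − 57.4591| = 6.5159.

6.52 units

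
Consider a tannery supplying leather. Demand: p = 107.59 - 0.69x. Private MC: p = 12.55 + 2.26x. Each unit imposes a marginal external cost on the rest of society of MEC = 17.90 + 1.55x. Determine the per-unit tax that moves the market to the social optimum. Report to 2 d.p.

Social marginal cost = private MC + MEC = 30.45 + 3.81x.
Set SMC = demand: 30.45 + 3.81x = 107.59 - 0.69x → x* = 17.1422.
The Pigouvian tax equals MEC at x*: 17.90 + 1.55×17.1422 = 44.4704.

tax = 44.47 per unit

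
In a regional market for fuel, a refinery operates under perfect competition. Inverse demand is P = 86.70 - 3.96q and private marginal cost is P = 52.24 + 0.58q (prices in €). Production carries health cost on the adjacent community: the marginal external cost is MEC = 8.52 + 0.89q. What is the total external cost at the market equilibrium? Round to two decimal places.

€90.31

Market equilibrium (private): 52.24 + 0.58q = 86.70 - 3.96q → q_m = 7.5903.
Total external cost = ∫₀^{q_m} (8.52 + 0.89q) dq = 8.52×7.5903 + ½×0.89×7.5903² = 90.3070.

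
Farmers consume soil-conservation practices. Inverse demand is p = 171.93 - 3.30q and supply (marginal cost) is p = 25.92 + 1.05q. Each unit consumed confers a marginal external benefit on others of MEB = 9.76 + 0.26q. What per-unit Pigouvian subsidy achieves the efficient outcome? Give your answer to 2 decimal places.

subsidy = 19.66 per unit

Social marginal benefit = demand + MEB = 181.69 - 3.04q.
Set SMB = MC: 181.69 - 3.04q = 25.92 + 1.05q → q* = 38.0856.
The Pigouvian subsidy equals MEB at q*: 9.76 + 0.26×38.0856 = 19.6623.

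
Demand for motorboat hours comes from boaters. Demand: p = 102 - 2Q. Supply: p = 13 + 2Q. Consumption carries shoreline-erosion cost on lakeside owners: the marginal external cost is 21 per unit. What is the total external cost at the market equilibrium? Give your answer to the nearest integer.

Market equilibrium (private): 13 + 2Q = 102 - 2Q → Q_m = 22.2500.
Total external cost = MEC × Q_m = 21 × 22.2500 = 467.2500.

467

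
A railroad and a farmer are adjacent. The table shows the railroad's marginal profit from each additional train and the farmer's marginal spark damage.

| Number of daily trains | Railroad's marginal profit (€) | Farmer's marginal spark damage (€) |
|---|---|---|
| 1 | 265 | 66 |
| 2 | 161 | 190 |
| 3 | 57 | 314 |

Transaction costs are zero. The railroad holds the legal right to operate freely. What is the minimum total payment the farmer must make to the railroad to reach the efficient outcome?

Left alone the railroad would choose level 3 (marginal profit stays positive).
Efficient level: k* = 1 (marginal profit ≥ marginal spark damage through 1).
The farmer must at least cover the railroad's forgone profit from cutting 3→1: 161 + 57 = 218.

€218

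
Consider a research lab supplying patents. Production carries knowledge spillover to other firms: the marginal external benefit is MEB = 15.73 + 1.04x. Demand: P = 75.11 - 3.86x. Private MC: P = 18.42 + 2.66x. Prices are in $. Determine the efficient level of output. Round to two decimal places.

x* = 13.22

Social marginal cost = private MC − MEB = 2.69 + 1.62x.
Set SMC = demand: 2.69 + 1.62x = 75.11 - 3.86x → x* = 13.2153.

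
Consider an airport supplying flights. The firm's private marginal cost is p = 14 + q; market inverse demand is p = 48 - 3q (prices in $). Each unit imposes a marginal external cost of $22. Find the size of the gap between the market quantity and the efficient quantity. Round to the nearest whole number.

Market equilibrium (private): 14 + q = 48 - 3q → q_m = 8.5000.
Social marginal cost = private MC + MEC = 36 + q.
Set SMC = demand: 36 + q = 48 - 3q → q* = 3.0000.
Gap = |8.5000 − 3.0000| = 5.5000.

6 units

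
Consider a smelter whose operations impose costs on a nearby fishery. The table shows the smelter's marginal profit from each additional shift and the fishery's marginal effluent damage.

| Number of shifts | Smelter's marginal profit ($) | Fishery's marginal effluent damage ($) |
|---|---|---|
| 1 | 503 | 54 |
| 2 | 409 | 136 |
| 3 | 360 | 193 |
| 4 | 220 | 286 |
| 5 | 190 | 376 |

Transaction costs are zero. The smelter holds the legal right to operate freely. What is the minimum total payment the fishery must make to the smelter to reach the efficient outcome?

$410

Left alone the smelter would choose level 5 (marginal profit stays positive).
Efficient level: k* = 3 (marginal profit ≥ marginal effluent damage through 3).
The fishery must at least cover the smelter's forgone profit from cutting 5→3: 220 + 190 = 410.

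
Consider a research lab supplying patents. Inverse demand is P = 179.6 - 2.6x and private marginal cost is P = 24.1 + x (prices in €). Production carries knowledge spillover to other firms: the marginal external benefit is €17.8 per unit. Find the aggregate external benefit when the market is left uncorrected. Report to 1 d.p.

Market equilibrium (private): 24.1 + x = 179.6 - 2.6x → x_m = 43.1944.
Total external benefit = MEB × x_m = 17.8 × 43.1944 = 768.8603.

€768.9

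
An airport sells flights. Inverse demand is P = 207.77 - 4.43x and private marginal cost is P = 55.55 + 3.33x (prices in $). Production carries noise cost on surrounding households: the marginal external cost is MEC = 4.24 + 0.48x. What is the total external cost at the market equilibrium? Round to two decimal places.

$175.52

Market equilibrium (private): 55.55 + 3.33x = 207.77 - 4.43x → x_m = 19.6160.
Total external cost = ∫₀^{x_m} (4.24 + 0.48x) dx = 4.24×19.6160 + ½×0.48×19.6160² = 175.5208.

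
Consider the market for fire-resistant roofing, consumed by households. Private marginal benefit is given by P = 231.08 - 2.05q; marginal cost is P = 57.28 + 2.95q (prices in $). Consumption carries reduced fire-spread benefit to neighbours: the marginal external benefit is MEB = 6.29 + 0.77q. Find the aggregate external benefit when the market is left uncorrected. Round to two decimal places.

$683.82

Market equilibrium (private): 57.28 + 2.95q = 231.08 - 2.05q → q_m = 34.7600.
Total external benefit = ∫₀^{q_m} (6.29 + 0.77q) dq = 6.29×34.7600 + ½×0.77×34.7600² = 683.8196.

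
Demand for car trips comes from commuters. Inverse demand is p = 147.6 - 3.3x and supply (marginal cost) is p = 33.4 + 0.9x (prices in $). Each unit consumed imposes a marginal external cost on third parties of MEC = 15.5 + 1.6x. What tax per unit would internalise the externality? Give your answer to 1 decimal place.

Social marginal benefit = demand − MEC = 132.1 - 4.9x.
Set SMB = MC: 132.1 - 4.9x = 33.4 + 0.9x → x* = 17.0172.
The Pigouvian tax equals MEC at x*: 15.5 + 1.6×17.0172 = 42.7275.

tax = $42.7 per unit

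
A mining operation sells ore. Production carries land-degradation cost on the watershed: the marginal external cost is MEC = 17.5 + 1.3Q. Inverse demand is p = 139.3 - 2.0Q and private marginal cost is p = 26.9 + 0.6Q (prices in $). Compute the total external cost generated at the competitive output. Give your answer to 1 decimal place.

Market equilibrium (private): 26.9 + 0.6Q = 139.3 - 2.0Q → Q_m = 43.2308.
Total external cost = ∫₀^{Q_m} (17.5 + 1.3Q) dQ = 17.5×43.2308 + ½×1.3×43.2308² = 1971.3253.

$1971.3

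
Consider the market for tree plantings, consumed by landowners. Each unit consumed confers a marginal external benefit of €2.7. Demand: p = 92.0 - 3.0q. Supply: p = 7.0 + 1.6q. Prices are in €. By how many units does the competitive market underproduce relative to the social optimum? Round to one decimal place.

0.6 units

Market equilibrium (private): 7.0 + 1.6q = 92.0 - 3.0q → q_m = 18.4783.
Social marginal benefit = demand + MEB = 94.7 - 3.0q.
Set SMB = MC: 94.7 - 3.0q = 7.0 + 1.6q → q* = 19.0652.
Gap = |18.4783 − 19.0652| = 0.5869.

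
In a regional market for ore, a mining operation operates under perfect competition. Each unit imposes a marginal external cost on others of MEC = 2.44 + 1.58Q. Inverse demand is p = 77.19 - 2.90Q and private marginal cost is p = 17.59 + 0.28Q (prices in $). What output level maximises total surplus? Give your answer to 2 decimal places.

Social marginal cost = private MC + MEC = 20.03 + 1.86Q.
Set SMC = demand: 20.03 + 1.86Q = 77.19 - 2.90Q → Q* = 12.0084.

Q* = 12.01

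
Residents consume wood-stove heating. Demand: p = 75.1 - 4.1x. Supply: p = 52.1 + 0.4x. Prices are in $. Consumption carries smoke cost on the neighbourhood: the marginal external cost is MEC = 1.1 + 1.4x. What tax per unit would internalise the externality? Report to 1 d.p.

Social marginal benefit = demand − MEC = 74.0 - 5.5x.
Set SMB = MC: 74.0 - 5.5x = 52.1 + 0.4x → x* = 3.7119.
The Pigouvian tax equals MEC at x*: 1.1 + 1.4×3.7119 = 6.2967.

tax = $6.3 per unit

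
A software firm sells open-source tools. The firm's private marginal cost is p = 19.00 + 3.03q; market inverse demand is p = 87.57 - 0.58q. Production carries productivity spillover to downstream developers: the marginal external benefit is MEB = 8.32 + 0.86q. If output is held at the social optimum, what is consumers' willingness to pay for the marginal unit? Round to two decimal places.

Social marginal cost = private MC − MEB = 10.68 + 2.17q.
Set SMC = demand: 10.68 + 2.17q = 87.57 - 0.58q → q* = 27.9600.
Consumer price on the demand curve at q*: 87.57 − 0.58×27.9600 = 71.3532.

P = 71.35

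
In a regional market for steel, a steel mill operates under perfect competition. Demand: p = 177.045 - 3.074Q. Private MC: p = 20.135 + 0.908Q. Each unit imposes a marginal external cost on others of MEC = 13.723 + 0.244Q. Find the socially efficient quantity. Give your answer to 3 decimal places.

Q* = 33.882

Social marginal cost = private MC + MEC = 33.858 + 1.152Q.
Set SMC = demand: 33.858 + 1.152Q = 177.045 - 3.074Q → Q* = 33.8824.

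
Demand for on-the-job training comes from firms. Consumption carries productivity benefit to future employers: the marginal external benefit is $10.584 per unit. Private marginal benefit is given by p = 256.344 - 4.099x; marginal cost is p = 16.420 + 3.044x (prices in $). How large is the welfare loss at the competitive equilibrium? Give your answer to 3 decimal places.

DWL = $7.841

Market equilibrium (private): 16.420 + 3.044x = 256.344 - 4.099x → x_m = 33.5887.
Social marginal benefit = demand + MEB = 266.928 - 4.099x.
Set SMB = MC: 266.928 - 4.099x = 16.420 + 3.044x → x* = 35.0704.
Height of the DWL triangle at x_m is SMB(x_m) − MC(x_m) = MEB(x_m) = 10.5840.
DWL = ½ × 1.4817 × 10.5840 = 7.8412.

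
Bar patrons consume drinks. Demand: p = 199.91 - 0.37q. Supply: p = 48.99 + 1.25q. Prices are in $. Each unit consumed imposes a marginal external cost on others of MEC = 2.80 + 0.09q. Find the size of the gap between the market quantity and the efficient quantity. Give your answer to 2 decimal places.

6.54 units

Market equilibrium (private): 48.99 + 1.25q = 199.91 - 0.37q → q_m = 93.1605.
Social marginal benefit = demand − MEC = 197.11 - 0.46q.
Set SMB = MC: 197.11 - 0.46q = 48.99 + 1.25q → q* = 86.6199.
Gap = |93.1605 − 86.6199| = 6.5406.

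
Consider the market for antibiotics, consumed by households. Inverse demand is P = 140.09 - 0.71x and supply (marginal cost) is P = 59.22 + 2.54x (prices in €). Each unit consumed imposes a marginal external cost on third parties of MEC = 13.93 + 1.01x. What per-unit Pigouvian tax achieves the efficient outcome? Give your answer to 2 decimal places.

Social marginal benefit = demand − MEC = 126.16 - 1.72x.
Set SMB = MC: 126.16 - 1.72x = 59.22 + 2.54x → x* = 15.7136.
The Pigouvian tax equals MEC at x*: 13.93 + 1.01×15.7136 = 29.8007.

tax = €29.80 per unit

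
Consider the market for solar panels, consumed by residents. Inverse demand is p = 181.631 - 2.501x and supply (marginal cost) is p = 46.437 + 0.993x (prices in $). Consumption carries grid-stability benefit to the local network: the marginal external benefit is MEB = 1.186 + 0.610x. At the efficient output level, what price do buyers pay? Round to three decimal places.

P = $63.362

Social marginal benefit = demand + MEB = 182.817 - 1.891x.
Set SMB = MC: 182.817 - 1.891x = 46.437 + 0.993x → x* = 47.2885.
Consumer price on the demand curve at x*: 181.631 − 2.501×47.2885 = 63.3625.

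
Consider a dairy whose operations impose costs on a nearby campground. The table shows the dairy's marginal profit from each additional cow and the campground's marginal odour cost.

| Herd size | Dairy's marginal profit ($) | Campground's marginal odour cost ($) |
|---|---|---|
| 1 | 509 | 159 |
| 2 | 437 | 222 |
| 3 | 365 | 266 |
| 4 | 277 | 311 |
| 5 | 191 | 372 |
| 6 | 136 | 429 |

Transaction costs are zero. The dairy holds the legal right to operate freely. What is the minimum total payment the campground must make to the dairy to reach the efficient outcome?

$604

Left alone the dairy would choose level 6 (marginal profit stays positive).
Efficient level: k* = 3 (marginal profit ≥ marginal odour cost through 3).
The campground must at least cover the dairy's forgone profit from cutting 6→3: 277 + 191 + 136 = 604.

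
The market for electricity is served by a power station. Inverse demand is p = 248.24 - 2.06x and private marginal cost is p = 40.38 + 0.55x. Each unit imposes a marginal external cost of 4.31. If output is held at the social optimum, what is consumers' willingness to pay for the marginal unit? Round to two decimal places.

P = 87.58

Social marginal cost = private MC + MEC = 44.69 + 0.55x.
Set SMC = demand: 44.69 + 0.55x = 248.24 - 2.06x → x* = 77.9885.
Consumer price on the demand curve at x*: 248.24 − 2.06×77.9885 = 87.5837.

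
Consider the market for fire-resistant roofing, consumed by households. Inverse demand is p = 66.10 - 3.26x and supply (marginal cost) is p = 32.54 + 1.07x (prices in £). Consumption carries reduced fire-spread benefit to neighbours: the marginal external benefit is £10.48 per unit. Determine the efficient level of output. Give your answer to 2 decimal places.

Social marginal benefit = demand + MEB = 76.58 - 3.26x.
Set SMB = MC: 76.58 - 3.26x = 32.54 + 1.07x → x* = 10.1709.

x* = 10.17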